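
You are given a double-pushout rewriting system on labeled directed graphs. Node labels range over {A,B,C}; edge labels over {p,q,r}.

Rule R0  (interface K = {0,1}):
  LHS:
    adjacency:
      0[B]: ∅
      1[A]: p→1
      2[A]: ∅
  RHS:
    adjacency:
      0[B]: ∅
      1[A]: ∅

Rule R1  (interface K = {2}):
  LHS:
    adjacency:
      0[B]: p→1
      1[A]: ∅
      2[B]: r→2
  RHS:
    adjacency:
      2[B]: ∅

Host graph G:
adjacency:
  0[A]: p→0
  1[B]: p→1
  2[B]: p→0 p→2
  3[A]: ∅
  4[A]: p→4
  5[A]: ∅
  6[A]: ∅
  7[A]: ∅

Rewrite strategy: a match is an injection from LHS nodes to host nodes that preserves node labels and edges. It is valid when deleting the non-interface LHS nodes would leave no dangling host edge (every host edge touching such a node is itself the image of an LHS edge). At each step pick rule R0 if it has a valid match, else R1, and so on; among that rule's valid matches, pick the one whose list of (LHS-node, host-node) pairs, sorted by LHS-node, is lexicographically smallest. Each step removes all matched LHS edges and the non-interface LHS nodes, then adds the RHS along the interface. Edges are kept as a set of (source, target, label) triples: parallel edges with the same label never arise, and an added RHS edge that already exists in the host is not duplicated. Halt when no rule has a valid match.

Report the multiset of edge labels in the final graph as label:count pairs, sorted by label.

[0] host  ⇒  8 nodes, 5 edges  {0-p->0 1-p->1 2-p->0 2-p->2 4-p->4}
[1] R0 @ {0↦1, 1↦0, 2↦3}  ⇒  7 nodes, 4 edges  {1-p->1 2-p->0 2-p->2 4-p->4}
[2] R0 @ {0↦1, 1↦4, 2↦5}  ⇒  6 nodes, 3 edges  {1-p->1 2-p->0 2-p->2}
halt: no rule applies after step 2
NF edges: [(1, 1, 'p'), (2, 0, 'p'), (2, 2, 'p')]

Answer: p:3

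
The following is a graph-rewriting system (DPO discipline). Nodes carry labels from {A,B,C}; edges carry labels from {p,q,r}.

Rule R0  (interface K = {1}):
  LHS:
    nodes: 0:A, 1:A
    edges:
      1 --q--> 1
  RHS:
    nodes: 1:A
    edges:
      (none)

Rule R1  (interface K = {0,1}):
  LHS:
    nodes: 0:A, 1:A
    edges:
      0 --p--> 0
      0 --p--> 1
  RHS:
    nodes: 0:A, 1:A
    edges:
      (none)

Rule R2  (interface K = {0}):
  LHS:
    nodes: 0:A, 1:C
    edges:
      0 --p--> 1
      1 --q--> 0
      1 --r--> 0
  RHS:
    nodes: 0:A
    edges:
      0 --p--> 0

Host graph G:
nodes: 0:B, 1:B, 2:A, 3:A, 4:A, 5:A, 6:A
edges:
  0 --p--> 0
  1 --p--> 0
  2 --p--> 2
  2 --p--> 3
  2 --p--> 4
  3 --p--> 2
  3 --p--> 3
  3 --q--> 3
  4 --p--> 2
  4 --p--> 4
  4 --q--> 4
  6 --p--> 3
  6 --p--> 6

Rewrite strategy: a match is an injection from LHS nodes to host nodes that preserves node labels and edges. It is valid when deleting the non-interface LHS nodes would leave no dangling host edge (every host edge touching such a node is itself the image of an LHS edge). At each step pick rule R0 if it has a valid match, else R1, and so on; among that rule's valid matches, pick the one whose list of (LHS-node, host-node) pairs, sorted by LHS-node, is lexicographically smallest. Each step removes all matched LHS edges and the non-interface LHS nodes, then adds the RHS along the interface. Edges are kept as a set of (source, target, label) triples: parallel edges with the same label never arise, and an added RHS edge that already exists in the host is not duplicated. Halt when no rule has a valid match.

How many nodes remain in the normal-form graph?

Answer: 5

Derivation:
start.  V:7 E:13  edges: 0-p->0 1-p->0 2-p->2 2-p->3 2-p->4 3-p->2 3-p->3 3-q->3 4-p->2 4-p->4 4-q->4 6-p->3 6-p->6
1. fire R0 via {0↦5, 1↦3}  →  V:6 E:12  edges: 0-p->0 1-p->0 2-p->2 2-p->3 2-p->4 3-p->2 3-p->3 4-p->2 4-p->4 4-q->4 6-p->3 6-p->6
2. fire R1 via {0↦2, 1↦3}  →  V:6 E:10  edges: 0-p->0 1-p->0 2-p->4 3-p->2 3-p->3 4-p->2 4-p->4 4-q->4 6-p->3 6-p->6
3. fire R1 via {0↦3, 1↦2}  →  V:6 E:8  edges: 0-p->0 1-p->0 2-p->4 4-p->2 4-p->4 4-q->4 6-p->3 6-p->6
4. fire R1 via {0↦4, 1↦2}  →  V:6 E:6  edges: 0-p->0 1-p->0 2-p->4 4-q->4 6-p->3 6-p->6
5. fire R1 via {0↦6, 1↦3}  →  V:6 E:4  edges: 0-p->0 1-p->0 2-p->4 4-q->4
6. fire R0 via {0↦3, 1↦4}  →  V:5 E:3  edges: 0-p->0 1-p->0 2-p->4
final graph: no rule applies after step 6
NF nodes: {0:B, 1:B, 2:A, 4:A, 6:A}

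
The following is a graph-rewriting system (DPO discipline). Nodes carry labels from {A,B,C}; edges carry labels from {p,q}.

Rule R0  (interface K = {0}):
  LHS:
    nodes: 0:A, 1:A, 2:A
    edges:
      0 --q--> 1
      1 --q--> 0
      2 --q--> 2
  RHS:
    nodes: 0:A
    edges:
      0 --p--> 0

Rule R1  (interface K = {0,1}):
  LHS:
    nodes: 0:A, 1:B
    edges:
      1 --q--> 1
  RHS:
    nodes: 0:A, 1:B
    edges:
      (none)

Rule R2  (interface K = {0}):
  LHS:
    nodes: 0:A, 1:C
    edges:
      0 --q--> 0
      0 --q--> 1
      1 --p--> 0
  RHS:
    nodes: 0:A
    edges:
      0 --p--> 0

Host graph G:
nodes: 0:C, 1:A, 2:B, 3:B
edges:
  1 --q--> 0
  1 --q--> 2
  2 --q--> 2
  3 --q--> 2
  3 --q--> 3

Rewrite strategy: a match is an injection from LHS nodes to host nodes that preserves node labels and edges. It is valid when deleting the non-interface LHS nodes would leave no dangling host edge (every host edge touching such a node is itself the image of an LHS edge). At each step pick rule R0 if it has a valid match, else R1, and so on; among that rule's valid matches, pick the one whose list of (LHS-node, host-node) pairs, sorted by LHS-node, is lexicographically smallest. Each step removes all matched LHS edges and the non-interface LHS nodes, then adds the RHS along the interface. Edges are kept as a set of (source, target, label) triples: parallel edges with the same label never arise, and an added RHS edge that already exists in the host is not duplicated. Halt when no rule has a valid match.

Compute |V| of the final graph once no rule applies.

Answer: 4

Derivation:
start.  V:4 E:5  edges: 1-q->0 1-q->2 2-q->2 3-q->2 3-q->3
1. fire R1 via {0↦1, 1↦2}  →  V:4 E:4  edges: 1-q->0 1-q->2 3-q->2 3-q->3
2. fire R1 via {0↦1, 1↦3}  →  V:4 E:3  edges: 1-q->0 1-q->2 3-q->2
halt: no rule applies after step 2
NF nodes: {0:C, 1:A, 2:B, 3:B}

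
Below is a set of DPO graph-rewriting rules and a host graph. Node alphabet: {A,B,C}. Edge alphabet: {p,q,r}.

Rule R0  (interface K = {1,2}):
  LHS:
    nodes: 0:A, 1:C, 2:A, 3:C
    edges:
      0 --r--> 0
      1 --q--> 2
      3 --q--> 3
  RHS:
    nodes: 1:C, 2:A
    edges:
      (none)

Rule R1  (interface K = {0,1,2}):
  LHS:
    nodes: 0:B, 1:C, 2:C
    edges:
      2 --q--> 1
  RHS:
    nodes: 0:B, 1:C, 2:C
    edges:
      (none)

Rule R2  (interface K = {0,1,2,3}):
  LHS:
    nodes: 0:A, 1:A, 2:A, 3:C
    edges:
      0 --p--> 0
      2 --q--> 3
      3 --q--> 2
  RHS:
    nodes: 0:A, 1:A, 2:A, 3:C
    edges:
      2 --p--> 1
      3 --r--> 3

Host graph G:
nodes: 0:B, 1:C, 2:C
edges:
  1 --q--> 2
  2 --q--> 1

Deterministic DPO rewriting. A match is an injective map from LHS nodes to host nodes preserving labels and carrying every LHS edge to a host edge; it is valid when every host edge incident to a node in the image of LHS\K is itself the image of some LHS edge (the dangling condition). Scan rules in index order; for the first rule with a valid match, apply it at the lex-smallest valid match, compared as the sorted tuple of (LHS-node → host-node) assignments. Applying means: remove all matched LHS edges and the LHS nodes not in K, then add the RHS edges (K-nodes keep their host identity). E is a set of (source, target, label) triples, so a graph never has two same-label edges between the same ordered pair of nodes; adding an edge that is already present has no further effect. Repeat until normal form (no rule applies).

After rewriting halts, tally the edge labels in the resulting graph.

initial: |V|=3 |E|=2  E = 1-q->2 2-q->1
step 1: apply R1 at {0↦0, 1↦1, 2↦2}  → |V|=3 |E|=1  E = 1-q->2
step 2: apply R1 at {0↦0, 1↦2, 2↦1}  → |V|=3 |E|=0  E = ∅
normal form: no rule applies after step 2
NF edges: []

Answer: (no edges)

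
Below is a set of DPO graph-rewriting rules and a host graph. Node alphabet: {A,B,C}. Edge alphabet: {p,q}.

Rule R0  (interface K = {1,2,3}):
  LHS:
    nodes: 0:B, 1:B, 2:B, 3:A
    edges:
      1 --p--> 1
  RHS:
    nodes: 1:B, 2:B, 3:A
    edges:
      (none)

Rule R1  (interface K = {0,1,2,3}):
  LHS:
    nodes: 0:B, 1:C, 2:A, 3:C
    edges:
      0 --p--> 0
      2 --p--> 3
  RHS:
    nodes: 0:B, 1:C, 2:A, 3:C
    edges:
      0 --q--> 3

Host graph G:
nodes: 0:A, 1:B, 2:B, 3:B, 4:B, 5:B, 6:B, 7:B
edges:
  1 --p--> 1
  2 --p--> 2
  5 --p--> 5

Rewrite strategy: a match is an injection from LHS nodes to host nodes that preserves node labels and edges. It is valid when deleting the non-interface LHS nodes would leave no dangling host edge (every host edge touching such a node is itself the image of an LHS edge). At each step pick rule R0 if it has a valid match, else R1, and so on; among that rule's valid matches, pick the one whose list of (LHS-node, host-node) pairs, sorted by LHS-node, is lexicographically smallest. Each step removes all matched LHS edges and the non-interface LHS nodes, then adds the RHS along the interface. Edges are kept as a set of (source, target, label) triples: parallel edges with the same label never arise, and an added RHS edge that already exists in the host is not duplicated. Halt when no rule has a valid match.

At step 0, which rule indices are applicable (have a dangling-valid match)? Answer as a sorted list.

R0: 60 valid matches — {0↦3, 1↦1, 2↦2, 3↦0}, {0↦3, 1↦1, 2↦4, 3↦0}, {0↦3, 1↦1, 2↦5, 3↦0} (+57 more)
R1: no valid match — LHS pattern not found

Answer: [R0]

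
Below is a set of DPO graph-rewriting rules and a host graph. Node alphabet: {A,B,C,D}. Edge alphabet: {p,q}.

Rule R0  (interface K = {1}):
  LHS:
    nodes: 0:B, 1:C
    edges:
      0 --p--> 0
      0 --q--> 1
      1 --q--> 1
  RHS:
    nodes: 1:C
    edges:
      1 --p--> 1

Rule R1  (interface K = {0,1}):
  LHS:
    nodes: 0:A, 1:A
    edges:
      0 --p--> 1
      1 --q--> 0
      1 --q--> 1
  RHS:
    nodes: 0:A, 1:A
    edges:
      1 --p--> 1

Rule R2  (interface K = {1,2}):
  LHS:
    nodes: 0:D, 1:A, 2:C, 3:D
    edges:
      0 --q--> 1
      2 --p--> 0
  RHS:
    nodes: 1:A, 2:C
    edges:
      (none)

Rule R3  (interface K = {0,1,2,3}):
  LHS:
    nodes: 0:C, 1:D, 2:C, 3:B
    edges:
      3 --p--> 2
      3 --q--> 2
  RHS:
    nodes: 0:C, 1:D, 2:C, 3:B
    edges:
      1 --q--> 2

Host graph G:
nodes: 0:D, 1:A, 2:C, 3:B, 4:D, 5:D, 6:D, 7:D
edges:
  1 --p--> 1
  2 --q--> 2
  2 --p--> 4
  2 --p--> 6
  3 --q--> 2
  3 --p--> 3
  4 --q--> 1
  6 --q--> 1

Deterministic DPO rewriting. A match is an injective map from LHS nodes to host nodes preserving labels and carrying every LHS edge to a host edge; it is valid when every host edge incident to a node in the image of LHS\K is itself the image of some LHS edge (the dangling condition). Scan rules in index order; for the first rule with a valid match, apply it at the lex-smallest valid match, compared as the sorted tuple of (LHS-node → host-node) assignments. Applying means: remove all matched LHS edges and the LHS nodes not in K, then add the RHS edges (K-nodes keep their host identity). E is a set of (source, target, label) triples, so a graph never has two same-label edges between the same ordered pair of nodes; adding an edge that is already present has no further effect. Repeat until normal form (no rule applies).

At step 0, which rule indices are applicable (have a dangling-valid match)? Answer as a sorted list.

Answer: [R0,R2]

Derivation:
R0: 1 valid match — {0↦3, 1↦2}
R1: no valid match — LHS pattern not found
R2: 6 valid matches — {0↦4, 1↦1, 2↦2, 3↦0}, {0↦4, 1↦1, 2↦2, 3↦5}, {0↦4, 1↦1, 2↦2, 3↦7} (+3 more)
R3: no valid match — LHS pattern not found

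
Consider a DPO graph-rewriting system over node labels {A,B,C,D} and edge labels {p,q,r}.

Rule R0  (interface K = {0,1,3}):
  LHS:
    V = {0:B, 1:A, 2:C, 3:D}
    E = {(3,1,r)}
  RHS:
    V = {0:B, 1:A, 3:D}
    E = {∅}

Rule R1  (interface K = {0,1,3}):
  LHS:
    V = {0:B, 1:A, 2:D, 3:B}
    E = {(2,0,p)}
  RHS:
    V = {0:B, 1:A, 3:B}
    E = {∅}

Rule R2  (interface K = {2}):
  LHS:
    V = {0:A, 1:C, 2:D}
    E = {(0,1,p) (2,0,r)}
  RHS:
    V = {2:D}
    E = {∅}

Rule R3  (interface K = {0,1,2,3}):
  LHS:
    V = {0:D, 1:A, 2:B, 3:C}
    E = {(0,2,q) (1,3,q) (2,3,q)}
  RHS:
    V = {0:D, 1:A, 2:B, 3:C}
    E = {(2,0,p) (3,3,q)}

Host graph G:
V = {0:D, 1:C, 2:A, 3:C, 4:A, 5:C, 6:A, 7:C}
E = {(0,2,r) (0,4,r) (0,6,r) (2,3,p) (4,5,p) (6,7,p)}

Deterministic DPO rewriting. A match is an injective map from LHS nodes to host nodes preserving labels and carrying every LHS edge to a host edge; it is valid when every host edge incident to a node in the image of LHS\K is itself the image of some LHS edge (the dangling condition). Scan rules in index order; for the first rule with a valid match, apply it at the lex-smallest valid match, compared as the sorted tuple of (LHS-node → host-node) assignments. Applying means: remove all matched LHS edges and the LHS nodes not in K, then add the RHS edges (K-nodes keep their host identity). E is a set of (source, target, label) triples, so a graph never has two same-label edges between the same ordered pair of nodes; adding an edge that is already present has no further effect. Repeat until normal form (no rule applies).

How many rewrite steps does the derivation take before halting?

Answer: 3

Rewrite trace:
start.  V:8 E:6  edges: 0-r->2 0-r->4 0-r->6 2-p->3 4-p->5 6-p->7
1. fire R2 via {0↦2, 1↦3, 2↦0}  →  V:6 E:4  edges: 0-r->4 0-r->6 4-p->5 6-p->7
2. fire R2 via {0↦4, 1↦5, 2↦0}  →  V:4 E:2  edges: 0-r->6 6-p->7
3. fire R2 via {0↦6, 1↦7, 2↦0}  →  V:2 E:0  edges: ∅
halt: no rule applies after step 3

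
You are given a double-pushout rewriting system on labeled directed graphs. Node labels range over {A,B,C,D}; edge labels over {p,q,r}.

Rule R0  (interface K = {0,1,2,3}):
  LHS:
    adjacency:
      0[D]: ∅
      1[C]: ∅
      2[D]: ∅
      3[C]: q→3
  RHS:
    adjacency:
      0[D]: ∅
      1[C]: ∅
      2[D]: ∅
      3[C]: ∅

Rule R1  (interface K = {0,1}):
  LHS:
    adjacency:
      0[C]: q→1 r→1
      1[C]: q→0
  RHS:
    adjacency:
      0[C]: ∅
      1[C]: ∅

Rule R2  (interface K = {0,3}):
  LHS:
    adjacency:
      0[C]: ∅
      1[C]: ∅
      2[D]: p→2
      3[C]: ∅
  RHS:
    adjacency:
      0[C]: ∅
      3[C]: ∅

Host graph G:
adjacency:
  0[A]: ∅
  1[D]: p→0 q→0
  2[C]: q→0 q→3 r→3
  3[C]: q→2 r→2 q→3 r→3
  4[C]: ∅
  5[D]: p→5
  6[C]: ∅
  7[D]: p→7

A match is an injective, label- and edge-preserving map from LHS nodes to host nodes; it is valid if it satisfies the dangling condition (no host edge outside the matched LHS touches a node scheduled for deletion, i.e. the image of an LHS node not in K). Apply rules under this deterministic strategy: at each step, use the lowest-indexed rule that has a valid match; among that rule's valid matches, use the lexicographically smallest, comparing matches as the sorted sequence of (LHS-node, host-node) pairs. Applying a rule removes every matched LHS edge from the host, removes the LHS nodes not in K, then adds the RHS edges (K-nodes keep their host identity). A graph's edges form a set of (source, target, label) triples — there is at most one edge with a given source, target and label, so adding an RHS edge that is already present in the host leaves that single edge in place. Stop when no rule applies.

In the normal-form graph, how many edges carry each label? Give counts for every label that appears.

Answer: p:1 q:2 r:2

Derivation:
initial: |V|=8 |E|=11  E = 1-p->0 1-q->0 2-q->0 2-q->3 2-r->3 3-q->2 3-r->2 3-q->3 3-r->3 5-p->5 7-p->7
step 1: apply R0 at {0↦1, 1↦2, 2↦5, 3↦3}  → |V|=8 |E|=10  E = 1-p->0 1-q->0 2-q->0 2-q->3 2-r->3 3-q->2 3-r->2 3-r->3 5-p->5 7-p->7
step 2: apply R1 at {0↦2, 1↦3}  → |V|=8 |E|=7  E = 1-p->0 1-q->0 2-q->0 3-r->2 3-r->3 5-p->5 7-p->7
step 3: apply R2 at {0↦2, 1↦4, 2↦5, 3↦3}  → |V|=6 |E|=6  E = 1-p->0 1-q->0 2-q->0 3-r->2 3-r->3 7-p->7
step 4: apply R2 at {0↦2, 1↦6, 2↦7, 3↦3}  → |V|=4 |E|=5  E = 1-p->0 1-q->0 2-q->0 3-r->2 3-r->3
final graph: no rule applies after step 4
NF edges: [(1, 0, 'p'), (1, 0, 'q'), (2, 0, 'q'), (3, 2, 'r'), (3, 3, 'r')]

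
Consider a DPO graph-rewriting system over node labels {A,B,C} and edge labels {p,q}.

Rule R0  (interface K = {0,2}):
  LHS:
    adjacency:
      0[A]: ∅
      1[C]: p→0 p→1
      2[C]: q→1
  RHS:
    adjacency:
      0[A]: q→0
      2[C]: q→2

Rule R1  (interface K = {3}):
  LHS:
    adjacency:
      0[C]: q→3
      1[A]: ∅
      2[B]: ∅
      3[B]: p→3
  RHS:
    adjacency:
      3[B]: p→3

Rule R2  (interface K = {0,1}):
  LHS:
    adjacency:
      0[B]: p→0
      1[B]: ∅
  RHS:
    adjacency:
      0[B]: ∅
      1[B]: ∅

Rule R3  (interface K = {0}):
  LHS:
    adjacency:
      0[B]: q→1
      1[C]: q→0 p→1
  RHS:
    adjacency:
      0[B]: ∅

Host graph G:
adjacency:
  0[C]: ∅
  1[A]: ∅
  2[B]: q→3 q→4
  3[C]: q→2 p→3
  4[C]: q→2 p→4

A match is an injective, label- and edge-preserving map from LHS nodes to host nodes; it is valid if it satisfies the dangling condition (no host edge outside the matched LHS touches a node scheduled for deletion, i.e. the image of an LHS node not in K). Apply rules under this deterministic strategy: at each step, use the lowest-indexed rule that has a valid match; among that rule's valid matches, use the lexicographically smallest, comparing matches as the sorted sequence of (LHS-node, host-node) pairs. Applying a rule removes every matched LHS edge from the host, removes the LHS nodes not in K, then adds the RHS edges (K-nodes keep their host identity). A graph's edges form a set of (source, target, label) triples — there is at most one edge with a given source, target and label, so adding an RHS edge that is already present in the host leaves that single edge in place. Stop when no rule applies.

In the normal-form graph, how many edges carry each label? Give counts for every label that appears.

start.  V:5 E:6  edges: 2-q->3 2-q->4 3-q->2 3-p->3 4-q->2 4-p->4
1. fire R3 via {0↦2, 1↦3}  →  V:4 E:3  edges: 2-q->4 4-q->2 4-p->4
2. fire R3 via {0↦2, 1↦4}  →  V:3 E:0  edges: ∅
final graph: no rule applies after step 2
NF edges: []

Answer: (no edges)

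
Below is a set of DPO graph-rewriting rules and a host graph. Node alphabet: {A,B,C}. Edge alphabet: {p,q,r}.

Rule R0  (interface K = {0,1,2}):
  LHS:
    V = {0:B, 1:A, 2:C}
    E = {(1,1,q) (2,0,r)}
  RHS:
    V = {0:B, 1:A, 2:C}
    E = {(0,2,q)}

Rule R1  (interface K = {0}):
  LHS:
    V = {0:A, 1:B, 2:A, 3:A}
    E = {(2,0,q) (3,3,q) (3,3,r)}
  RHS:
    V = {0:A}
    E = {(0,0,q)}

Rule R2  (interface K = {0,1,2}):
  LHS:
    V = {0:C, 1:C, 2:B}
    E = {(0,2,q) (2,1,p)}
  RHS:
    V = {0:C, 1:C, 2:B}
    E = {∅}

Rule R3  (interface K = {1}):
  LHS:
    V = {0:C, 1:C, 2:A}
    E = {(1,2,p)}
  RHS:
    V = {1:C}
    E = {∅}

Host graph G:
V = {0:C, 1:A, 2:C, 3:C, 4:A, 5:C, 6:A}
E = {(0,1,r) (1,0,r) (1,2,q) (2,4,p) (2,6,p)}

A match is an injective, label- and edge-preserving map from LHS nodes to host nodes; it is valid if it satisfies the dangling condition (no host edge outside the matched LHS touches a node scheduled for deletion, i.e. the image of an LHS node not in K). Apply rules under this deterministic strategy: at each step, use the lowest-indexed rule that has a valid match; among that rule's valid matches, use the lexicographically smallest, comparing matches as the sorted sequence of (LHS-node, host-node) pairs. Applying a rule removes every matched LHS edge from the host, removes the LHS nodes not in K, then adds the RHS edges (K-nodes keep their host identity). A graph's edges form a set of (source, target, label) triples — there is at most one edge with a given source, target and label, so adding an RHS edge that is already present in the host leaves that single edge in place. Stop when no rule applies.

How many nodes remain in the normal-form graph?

[0] host  ⇒  7 nodes, 5 edges  {0-r->1 1-r->0 1-q->2 2-p->4 2-p->6}
[1] R3 @ {0↦3, 1↦2, 2↦4}  ⇒  5 nodes, 4 edges  {0-r->1 1-r->0 1-q->2 2-p->6}
[2] R3 @ {0↦5, 1↦2, 2↦6}  ⇒  3 nodes, 3 edges  {0-r->1 1-r->0 1-q->2}
normal form: no rule applies after step 2
NF nodes: {0:C, 1:A, 2:C}

Answer: 3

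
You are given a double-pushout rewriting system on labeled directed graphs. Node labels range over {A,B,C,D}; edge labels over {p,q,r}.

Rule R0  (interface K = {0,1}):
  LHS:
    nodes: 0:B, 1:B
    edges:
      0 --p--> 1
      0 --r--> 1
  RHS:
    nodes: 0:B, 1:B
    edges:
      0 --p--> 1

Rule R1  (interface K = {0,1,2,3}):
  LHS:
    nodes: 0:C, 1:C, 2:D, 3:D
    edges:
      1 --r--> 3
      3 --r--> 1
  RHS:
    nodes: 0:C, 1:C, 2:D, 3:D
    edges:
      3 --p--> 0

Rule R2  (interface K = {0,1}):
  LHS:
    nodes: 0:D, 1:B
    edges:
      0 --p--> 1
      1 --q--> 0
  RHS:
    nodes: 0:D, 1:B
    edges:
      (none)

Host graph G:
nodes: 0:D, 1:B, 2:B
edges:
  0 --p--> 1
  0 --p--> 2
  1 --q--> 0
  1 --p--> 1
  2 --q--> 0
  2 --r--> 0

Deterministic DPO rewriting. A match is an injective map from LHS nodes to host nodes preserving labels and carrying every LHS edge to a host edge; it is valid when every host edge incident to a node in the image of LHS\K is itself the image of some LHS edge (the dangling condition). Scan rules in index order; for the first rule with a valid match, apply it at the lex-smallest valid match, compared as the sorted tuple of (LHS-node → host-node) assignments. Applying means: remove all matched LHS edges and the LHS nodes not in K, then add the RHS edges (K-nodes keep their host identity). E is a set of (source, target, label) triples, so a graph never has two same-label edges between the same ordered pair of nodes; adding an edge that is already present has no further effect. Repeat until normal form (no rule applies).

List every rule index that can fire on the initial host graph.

Answer: [R2]

Steps:
R0: no valid match — LHS pattern not found
R1: no valid match — LHS pattern not found
R2: 2 valid matches — {0↦0, 1↦1}, {0↦0, 1↦2}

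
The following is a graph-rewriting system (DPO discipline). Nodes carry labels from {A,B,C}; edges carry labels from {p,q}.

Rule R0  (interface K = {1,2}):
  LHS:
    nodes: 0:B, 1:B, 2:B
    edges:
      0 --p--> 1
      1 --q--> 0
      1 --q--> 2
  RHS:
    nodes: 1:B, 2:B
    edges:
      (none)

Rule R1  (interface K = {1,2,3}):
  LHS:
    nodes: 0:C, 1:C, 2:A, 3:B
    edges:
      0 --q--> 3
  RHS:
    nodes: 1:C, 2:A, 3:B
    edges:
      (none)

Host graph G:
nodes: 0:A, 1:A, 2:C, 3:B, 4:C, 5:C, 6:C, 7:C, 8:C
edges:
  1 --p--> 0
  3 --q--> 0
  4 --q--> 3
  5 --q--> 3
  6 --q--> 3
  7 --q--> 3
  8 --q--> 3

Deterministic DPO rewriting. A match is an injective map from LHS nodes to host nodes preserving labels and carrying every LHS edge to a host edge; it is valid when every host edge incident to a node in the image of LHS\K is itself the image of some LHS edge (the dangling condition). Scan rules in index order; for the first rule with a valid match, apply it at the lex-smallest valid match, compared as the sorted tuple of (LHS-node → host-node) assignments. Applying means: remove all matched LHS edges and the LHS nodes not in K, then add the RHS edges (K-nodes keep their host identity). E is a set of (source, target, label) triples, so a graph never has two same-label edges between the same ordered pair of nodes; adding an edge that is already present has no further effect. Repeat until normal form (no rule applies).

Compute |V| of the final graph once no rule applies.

Answer: 4

Derivation:
[0] host  ⇒  9 nodes, 7 edges  {1-p->0 3-q->0 4-q->3 5-q->3 6-q->3 7-q->3 8-q->3}
[1] R1 @ {0↦4, 1↦2, 2↦0, 3↦3}  ⇒  8 nodes, 6 edges  {1-p->0 3-q->0 5-q->3 6-q->3 7-q->3 8-q->3}
[2] R1 @ {0↦5, 1↦2, 2↦0, 3↦3}  ⇒  7 nodes, 5 edges  {1-p->0 3-q->0 6-q->3 7-q->3 8-q->3}
[3] R1 @ {0↦6, 1↦2, 2↦0, 3↦3}  ⇒  6 nodes, 4 edges  {1-p->0 3-q->0 7-q->3 8-q->3}
[4] R1 @ {0↦7, 1↦2, 2↦0, 3↦3}  ⇒  5 nodes, 3 edges  {1-p->0 3-q->0 8-q->3}
[5] R1 @ {0↦8, 1↦2, 2↦0, 3↦3}  ⇒  4 nodes, 2 edges  {1-p->0 3-q->0}
normal form: no rule applies after step 5
NF nodes: {0:A, 1:A, 2:C, 3:B}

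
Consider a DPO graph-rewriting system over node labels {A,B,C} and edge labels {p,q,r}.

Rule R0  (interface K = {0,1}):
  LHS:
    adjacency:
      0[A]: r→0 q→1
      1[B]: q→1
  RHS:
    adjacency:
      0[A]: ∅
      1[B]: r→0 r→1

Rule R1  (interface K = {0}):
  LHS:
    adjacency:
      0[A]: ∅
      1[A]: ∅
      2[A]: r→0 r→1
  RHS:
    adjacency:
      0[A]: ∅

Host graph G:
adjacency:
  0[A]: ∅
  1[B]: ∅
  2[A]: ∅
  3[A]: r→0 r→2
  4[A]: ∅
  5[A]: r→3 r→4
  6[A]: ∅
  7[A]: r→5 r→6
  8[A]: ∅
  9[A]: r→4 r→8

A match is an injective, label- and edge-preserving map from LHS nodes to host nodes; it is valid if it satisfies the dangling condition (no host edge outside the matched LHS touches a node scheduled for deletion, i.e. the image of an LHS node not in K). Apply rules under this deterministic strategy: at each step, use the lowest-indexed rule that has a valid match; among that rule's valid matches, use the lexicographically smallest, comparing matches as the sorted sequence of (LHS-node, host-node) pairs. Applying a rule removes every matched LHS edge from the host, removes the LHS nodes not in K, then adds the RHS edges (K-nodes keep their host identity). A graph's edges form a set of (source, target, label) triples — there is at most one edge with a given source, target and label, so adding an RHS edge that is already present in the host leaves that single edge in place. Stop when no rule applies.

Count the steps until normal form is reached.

start.  V:10 E:8  edges: 3-r->0 3-r->2 5-r->3 5-r->4 7-r->5 7-r->6 9-r->4 9-r->8
1. fire R1 via {0↦4, 1↦8, 2↦9}  →  V:8 E:6  edges: 3-r->0 3-r->2 5-r->3 5-r->4 7-r->5 7-r->6
2. fire R1 via {0↦5, 1↦6, 2↦7}  →  V:6 E:4  edges: 3-r->0 3-r->2 5-r->3 5-r->4
3. fire R1 via {0↦3, 1↦4, 2↦5}  →  V:4 E:2  edges: 3-r->0 3-r->2
4. fire R1 via {0↦0, 1↦2, 2↦3}  →  V:2 E:0  edges: ∅
final graph: no rule applies after step 4

Answer: 4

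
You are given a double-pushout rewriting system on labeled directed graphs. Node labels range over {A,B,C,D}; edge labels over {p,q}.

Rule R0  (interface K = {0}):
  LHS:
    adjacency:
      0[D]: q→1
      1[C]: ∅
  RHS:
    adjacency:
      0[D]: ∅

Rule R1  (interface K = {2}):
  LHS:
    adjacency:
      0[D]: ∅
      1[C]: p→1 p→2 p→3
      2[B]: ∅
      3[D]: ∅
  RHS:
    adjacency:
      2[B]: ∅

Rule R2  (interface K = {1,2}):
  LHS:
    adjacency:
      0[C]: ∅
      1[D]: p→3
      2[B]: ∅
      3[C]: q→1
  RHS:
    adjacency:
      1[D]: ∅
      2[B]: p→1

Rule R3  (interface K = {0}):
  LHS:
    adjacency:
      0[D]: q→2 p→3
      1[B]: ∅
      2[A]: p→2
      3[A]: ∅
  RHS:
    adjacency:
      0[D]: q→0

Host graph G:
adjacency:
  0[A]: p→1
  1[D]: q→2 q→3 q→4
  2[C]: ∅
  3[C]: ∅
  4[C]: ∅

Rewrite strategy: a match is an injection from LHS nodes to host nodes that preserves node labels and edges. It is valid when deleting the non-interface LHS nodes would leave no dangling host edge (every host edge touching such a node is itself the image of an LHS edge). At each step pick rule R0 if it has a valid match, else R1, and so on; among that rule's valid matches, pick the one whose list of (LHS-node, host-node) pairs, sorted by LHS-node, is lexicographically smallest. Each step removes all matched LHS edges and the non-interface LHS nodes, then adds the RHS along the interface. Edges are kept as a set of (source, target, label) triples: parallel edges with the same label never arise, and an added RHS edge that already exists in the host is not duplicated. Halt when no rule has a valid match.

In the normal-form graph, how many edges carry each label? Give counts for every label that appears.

initial: |V|=5 |E|=4  E = 0-p->1 1-q->2 1-q->3 1-q->4
step 1: apply R0 at {0↦1, 1↦2}  → |V|=4 |E|=3  E = 0-p->1 1-q->3 1-q->4
step 2: apply R0 at {0↦1, 1↦3}  → |V|=3 |E|=2  E = 0-p->1 1-q->4
step 3: apply R0 at {0↦1, 1↦4}  → |V|=2 |E|=1  E = 0-p->1
halt: no rule applies after step 3
NF edges: [(0, 1, 'p')]

Answer: p:1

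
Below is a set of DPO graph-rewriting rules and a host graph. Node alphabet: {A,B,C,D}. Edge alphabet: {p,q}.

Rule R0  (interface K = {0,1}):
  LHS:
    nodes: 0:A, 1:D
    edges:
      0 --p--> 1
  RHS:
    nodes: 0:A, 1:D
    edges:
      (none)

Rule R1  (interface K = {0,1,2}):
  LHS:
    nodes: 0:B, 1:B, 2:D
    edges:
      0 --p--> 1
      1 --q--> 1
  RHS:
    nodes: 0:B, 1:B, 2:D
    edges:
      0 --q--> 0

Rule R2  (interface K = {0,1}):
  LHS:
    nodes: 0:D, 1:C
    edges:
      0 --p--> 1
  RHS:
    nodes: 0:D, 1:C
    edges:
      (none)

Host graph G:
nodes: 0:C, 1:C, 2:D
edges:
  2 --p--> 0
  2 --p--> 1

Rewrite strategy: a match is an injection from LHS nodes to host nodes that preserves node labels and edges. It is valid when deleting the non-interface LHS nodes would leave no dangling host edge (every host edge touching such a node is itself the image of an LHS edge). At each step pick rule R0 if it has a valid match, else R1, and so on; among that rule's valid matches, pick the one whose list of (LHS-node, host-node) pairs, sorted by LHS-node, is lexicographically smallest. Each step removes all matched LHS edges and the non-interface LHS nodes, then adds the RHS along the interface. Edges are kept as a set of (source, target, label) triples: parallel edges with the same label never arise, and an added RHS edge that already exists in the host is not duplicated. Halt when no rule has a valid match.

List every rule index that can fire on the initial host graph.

R0: no valid match — LHS pattern not found
R1: no valid match — LHS pattern not found
R2: 2 valid matches — {0↦2, 1↦0}, {0↦2, 1↦1}

Answer: [R2]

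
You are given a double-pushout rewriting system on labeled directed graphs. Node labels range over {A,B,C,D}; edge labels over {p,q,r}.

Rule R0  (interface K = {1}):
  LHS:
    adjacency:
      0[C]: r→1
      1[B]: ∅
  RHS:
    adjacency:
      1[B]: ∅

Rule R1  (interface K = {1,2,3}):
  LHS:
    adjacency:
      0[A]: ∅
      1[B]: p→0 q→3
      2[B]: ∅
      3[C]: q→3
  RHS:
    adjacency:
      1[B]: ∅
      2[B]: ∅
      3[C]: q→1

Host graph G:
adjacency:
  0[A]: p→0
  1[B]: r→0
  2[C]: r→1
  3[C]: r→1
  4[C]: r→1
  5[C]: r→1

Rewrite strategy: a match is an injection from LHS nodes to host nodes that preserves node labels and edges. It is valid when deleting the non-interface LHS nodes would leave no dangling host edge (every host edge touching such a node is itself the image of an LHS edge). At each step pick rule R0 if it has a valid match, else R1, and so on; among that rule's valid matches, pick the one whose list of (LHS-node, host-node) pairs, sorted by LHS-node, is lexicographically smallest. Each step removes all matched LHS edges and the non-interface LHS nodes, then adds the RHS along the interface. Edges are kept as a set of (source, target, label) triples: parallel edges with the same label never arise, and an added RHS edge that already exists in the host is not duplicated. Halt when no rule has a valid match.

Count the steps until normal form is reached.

initial: |V|=6 |E|=6  E = 0-p->0 1-r->0 2-r->1 3-r->1 4-r->1 5-r->1
step 1: apply R0 at {0↦2, 1↦1}  → |V|=5 |E|=5  E = 0-p->0 1-r->0 3-r->1 4-r->1 5-r->1
step 2: apply R0 at {0↦3, 1↦1}  → |V|=4 |E|=4  E = 0-p->0 1-r->0 4-r->1 5-r->1
step 3: apply R0 at {0↦4, 1↦1}  → |V|=3 |E|=3  E = 0-p->0 1-r->0 5-r->1
step 4: apply R0 at {0↦5, 1↦1}  → |V|=2 |E|=2  E = 0-p->0 1-r->0
normal form: no rule applies after step 4

Answer: 4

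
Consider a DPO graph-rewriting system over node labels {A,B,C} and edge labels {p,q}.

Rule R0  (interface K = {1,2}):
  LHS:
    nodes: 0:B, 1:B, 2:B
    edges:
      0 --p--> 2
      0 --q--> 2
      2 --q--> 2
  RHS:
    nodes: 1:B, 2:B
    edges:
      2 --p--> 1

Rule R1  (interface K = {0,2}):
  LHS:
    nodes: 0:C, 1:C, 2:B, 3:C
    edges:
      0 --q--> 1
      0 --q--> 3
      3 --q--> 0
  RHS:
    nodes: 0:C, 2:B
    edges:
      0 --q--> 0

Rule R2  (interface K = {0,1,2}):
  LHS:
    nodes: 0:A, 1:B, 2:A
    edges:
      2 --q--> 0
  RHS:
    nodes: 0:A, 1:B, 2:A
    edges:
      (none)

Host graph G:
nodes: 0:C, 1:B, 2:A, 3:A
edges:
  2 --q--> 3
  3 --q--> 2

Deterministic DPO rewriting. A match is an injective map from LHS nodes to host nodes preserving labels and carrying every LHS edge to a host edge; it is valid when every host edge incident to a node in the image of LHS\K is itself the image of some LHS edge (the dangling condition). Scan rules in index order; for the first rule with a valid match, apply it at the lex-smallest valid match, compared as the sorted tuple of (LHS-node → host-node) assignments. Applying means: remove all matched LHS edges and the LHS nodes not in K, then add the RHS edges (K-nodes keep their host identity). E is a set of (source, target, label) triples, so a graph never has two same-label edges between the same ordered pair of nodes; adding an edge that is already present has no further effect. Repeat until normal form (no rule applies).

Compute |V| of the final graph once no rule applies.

initial: |V|=4 |E|=2  E = 2-q->3 3-q->2
step 1: apply R2 at {0↦2, 1↦1, 2↦3}  → |V|=4 |E|=1  E = 2-q->3
step 2: apply R2 at {0↦3, 1↦1, 2↦2}  → |V|=4 |E|=0  E = ∅
final graph: no rule applies after step 2
NF nodes: {0:C, 1:B, 2:A, 3:A}

Answer: 4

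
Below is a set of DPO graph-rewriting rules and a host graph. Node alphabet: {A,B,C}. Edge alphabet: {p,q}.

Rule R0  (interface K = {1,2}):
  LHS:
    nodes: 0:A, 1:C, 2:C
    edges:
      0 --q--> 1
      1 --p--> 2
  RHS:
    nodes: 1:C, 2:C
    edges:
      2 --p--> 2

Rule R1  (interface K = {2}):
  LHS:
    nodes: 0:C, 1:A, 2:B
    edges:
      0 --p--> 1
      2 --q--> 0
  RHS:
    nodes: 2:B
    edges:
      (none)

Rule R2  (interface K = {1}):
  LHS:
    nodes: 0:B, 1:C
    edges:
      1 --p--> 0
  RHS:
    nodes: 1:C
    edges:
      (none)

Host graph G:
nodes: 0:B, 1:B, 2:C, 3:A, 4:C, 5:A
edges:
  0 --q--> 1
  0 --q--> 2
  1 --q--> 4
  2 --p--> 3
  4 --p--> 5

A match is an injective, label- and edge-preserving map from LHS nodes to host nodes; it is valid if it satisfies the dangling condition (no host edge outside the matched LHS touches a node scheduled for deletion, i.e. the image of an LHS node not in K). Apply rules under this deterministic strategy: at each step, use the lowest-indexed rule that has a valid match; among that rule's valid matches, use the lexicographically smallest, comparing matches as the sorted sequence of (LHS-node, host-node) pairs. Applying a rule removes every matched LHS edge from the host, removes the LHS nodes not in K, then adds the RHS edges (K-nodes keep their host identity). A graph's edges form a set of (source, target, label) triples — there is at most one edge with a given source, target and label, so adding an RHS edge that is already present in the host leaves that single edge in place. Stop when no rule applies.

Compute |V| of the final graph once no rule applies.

Answer: 2

Steps:
[0] host  ⇒  6 nodes, 5 edges  {0-q->1 0-q->2 1-q->4 2-p->3 4-p->5}
[1] R1 @ {0↦2, 1↦3, 2↦0}  ⇒  4 nodes, 3 edges  {0-q->1 1-q->4 4-p->5}
[2] R1 @ {0↦4, 1↦5, 2↦1}  ⇒  2 nodes, 1 edges  {0-q->1}
halt: no rule applies after step 2
NF nodes: {0:B, 1:B}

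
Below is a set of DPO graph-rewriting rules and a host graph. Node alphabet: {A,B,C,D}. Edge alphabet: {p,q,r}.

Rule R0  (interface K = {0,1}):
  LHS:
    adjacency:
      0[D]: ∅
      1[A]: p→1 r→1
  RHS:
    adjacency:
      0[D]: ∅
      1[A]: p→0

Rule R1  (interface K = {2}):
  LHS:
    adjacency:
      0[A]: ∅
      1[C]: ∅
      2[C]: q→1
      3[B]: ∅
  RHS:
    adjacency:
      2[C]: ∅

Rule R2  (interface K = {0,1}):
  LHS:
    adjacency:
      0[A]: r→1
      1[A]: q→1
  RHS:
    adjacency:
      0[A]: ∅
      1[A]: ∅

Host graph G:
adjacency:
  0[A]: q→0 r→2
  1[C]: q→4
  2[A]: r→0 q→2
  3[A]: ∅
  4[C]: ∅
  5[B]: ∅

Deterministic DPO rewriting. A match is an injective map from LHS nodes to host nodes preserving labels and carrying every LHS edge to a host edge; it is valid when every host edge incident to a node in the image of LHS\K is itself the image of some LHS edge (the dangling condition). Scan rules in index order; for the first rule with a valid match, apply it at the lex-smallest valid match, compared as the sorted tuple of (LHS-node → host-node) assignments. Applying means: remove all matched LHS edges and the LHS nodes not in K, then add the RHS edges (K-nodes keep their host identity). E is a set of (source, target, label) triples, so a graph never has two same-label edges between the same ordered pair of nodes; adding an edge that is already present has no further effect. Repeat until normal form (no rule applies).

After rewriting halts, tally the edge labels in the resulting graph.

start.  V:6 E:5  edges: 0-q->0 0-r->2 1-q->4 2-r->0 2-q->2
1. fire R1 via {0↦3, 1↦4, 2↦1, 3↦5}  →  V:3 E:4  edges: 0-q->0 0-r->2 2-r->0 2-q->2
2. fire R2 via {0↦0, 1↦2}  →  V:3 E:2  edges: 0-q->0 2-r->0
3. fire R2 via {0↦2, 1↦0}  →  V:3 E:0  edges: ∅
halt: no rule applies after step 3
NF edges: []

Answer: (no edges)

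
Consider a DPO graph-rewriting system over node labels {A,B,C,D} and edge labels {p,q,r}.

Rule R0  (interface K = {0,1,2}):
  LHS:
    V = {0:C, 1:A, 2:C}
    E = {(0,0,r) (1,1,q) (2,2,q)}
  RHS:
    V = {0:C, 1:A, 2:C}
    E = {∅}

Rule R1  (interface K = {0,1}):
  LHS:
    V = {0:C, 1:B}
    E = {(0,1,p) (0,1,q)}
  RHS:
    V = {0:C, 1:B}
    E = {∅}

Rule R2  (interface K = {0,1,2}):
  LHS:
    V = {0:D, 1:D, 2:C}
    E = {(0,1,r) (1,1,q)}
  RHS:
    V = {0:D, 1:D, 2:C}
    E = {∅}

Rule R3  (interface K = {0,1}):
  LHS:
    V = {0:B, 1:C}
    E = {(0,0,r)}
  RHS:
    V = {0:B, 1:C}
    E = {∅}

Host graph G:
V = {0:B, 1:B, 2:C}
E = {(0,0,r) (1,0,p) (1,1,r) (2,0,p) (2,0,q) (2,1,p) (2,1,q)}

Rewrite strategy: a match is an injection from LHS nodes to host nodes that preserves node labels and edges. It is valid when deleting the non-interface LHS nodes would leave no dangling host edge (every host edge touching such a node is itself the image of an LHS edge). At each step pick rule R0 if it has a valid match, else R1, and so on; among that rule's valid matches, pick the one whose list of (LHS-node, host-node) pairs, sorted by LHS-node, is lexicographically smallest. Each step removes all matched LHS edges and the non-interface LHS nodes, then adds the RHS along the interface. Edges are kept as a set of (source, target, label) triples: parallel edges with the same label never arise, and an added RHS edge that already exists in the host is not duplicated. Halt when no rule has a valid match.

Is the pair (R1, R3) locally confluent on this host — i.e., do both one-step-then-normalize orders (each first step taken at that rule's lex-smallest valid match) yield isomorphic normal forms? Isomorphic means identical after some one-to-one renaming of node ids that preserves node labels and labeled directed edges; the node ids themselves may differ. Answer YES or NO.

Answer: YES

Rewrite trace:
branch R1-first: apply at {0↦2, 1↦0} → |E|=5, then 3 more step(s) → NF |V|=3 |E|=1 V={0:B, 1:B, 2:C} E=1-p->0
branch R3-first: apply at {0↦0, 1↦2} → |E|=6, then 3 more step(s) → NF |V|=3 |E|=1 V={0:B, 1:B, 2:C} E=1-p->0
graphs isomorphic (equal up to label-preserving node renaming)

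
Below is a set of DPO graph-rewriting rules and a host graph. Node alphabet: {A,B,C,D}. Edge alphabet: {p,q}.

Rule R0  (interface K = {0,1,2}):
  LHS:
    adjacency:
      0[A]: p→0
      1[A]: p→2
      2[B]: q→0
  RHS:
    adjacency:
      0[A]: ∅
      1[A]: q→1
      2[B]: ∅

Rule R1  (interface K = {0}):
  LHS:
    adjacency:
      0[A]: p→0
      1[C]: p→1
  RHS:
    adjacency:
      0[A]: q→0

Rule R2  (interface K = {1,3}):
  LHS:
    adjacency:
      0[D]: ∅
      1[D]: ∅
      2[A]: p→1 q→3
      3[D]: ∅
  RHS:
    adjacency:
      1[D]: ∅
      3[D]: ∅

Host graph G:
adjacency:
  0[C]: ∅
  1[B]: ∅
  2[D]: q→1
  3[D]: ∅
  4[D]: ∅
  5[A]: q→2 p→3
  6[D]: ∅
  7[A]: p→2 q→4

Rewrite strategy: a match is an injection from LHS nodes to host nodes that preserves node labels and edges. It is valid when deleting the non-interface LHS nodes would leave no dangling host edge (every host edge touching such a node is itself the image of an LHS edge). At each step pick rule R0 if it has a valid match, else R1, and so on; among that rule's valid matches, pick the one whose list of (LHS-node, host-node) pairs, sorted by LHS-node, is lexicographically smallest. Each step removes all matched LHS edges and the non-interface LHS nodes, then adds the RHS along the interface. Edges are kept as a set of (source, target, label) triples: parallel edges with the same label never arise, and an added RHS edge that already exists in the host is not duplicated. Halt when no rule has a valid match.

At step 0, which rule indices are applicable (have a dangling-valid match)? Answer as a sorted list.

R0: no valid match — LHS pattern not found
R1: no valid match — LHS pattern not found
R2: 2 valid matches — {0↦6, 1↦2, 2↦7, 3↦4}, {0↦6, 1↦3, 2↦5, 3↦2}

Answer: [R2]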